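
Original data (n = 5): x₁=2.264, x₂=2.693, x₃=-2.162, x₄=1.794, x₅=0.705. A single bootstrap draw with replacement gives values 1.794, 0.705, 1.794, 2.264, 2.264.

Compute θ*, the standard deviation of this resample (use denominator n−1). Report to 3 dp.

θ* = 0.637

Mean = 1.7642; sum of squared deviations = 1.6233
s² = 1.6233 / 4 = 0.4058
s = √0.4058 = 0.637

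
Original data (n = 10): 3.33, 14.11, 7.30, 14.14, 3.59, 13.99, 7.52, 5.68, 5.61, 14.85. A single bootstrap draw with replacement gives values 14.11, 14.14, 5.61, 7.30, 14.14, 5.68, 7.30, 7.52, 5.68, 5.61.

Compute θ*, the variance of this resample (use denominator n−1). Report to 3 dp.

θ* = 14.567

Mean = 8.7090; sum of squared deviations = 131.1039
s² = 131.1039 / 9 = 14.5671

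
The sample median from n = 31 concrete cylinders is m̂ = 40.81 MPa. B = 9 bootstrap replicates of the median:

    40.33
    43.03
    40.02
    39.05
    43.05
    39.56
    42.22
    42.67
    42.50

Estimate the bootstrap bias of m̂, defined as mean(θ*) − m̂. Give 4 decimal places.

bias = +0.5711

mean(θ*) = (40.33 + 43.03 + 40.02 + 39.05 + 43.05 + 39.56 + 42.22 + 42.67 + 42.50) / 9 = 41.38111
bias = 41.38111 − 40.81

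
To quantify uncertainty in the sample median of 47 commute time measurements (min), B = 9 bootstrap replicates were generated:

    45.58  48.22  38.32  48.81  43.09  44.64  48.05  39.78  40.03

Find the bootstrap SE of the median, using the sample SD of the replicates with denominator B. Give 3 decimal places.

SE* = 3.755

Bootstrap SE is the standard deviation of the 9 replicate medians.
Mean of replicates: (45.58 + 48.22 + 38.32 + 48.81 + 43.09 + 44.64 + 48.05 + 39.78 + 40.03) / 9 = 396.5200 / 9 = 44.0578
Sum of squared deviations: (+1.5222)² + (+4.1622)² + (−5.7378)² + (+4.7522)² + (−0.9678)² + (+0.5822)² + (+3.9922)² + (−4.2778)² + (−4.0278)² = 126.8828
Variance = 126.8828 / 9 = 14.0981
SE* = √14.0981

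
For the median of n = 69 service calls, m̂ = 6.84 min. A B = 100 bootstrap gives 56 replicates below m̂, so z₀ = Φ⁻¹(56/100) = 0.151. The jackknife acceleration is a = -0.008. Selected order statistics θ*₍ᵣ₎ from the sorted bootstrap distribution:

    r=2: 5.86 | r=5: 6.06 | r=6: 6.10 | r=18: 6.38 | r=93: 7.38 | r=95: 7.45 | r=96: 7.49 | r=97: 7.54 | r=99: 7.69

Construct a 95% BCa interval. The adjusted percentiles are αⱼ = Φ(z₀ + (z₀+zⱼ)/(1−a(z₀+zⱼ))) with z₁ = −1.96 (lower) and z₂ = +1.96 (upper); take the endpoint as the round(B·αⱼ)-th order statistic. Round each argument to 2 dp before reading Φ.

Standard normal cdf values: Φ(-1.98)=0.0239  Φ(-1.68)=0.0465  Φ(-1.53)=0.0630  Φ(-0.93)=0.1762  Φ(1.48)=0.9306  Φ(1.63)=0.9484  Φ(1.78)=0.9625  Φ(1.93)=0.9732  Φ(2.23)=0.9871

(6.06, 7.69)

Lower: z₀ + z₁ = 0.151 + (-1.960) = -1.809; 1 − a(z₀+z₁) = 1 − (-0.008)(-1.809) = 0.9855; argument = 0.151 + (-1.809)/0.9855 = -1.6846 → -1.68.
α₁ = Φ(-1.68) = 0.0465; rank = round(100 × 0.0465) = 5; θ*₍5₎ = 6.06.
Upper: z₀ + z₂ = 2.111; 1 − a(z₀+z₂) = 1.0169; argument = 2.2269 → 2.23; α₂ = 0.9871; rank = 99; θ*₍99₎ = 7.69.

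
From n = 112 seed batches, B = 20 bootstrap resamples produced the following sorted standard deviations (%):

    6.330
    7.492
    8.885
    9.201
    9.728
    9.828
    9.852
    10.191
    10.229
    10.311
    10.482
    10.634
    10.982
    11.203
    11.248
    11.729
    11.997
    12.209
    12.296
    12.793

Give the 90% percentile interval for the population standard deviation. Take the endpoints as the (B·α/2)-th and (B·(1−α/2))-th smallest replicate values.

(6.330, 12.296)

α = 0.10; lower rank = 20 × 0.050 = 1; upper rank = 20 × 0.950 = 19.
The 1st smallest replicate is 6.330; the 19th is 12.296.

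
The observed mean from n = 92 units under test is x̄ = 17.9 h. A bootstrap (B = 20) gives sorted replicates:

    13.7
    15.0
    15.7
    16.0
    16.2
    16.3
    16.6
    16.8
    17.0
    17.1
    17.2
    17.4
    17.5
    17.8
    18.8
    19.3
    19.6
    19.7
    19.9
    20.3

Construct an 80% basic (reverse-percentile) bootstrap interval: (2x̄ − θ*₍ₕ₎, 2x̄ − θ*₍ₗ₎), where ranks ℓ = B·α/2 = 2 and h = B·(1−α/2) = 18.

Percentile endpoints at ranks 2 and 18: θ*₍2₎ = 15.0, θ*₍18₎ = 19.7.
Basic interval reflects these around x̄:
  lower = 2 × 17.9 − 19.7 = 16.1
  upper = 2 × 17.9 − 15.0 = 20.8

(16.1, 20.8)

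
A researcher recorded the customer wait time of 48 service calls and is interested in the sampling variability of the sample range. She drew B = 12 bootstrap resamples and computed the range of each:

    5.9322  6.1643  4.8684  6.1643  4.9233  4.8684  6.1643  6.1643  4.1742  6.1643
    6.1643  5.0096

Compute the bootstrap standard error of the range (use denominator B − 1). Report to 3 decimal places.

SE* = 0.733

Bootstrap SE is the standard deviation of the 12 replicate ranges.
Mean of replicates: (5.9322 + 6.1643 + 4.8684 + 6.1643 + 4.9233 + 4.8684 + 6.1643 + 6.1643 + 4.1742 + 6.1643 + 6.1643 + 5.0096) / 12 = 66.76190 / 12 = 5.56349
Sum of squared deviations: (+0.36871)² + (+0.60081)² + (−0.69509)² + (+0.60081)² + (−0.64019)² + (−0.69509)² + (+0.60081)² + (+0.60081)² + (−1.38929)² + (+0.60081)² + (+0.60081)² + (−0.55389)² = 5.91485
Variance = 5.91485 / 11 = 0.53771
SE* = √0.53771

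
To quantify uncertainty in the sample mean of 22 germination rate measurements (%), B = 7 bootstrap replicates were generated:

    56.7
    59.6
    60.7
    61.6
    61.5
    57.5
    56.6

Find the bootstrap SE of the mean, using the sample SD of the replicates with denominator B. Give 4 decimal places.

Bootstrap SE is the standard deviation of the 7 replicate means.
Mean of replicates: (56.7 + 59.6 + 60.7 + 61.6 + 61.5 + 57.5 + 56.6) / 7 = 414.20000 / 7 = 59.17143
Sum of squared deviations: (−2.47143)² + (+0.42857)² + (+1.52857)² + (+2.42857)² + (+2.32857)² + (−1.67143)² + (−2.57143)² = 29.35429
Variance = 29.35429 / 7 = 4.19347
SE* = √4.19347

SE* = 2.0478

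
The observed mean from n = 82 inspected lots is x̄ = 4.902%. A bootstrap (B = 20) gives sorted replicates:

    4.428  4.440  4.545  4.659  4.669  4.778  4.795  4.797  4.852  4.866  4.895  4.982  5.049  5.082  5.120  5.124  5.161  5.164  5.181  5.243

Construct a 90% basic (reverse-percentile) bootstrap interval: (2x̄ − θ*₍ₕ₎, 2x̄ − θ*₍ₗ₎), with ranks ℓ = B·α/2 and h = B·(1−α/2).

(4.623, 5.376)

Percentile endpoints at ranks 1 and 19: θ*₍1₎ = 4.428, θ*₍19₎ = 5.181.
Basic interval reflects these around x̄:
  lower = 2 × 4.902 − 5.181 = 4.623
  upper = 2 × 4.902 − 4.428 = 5.376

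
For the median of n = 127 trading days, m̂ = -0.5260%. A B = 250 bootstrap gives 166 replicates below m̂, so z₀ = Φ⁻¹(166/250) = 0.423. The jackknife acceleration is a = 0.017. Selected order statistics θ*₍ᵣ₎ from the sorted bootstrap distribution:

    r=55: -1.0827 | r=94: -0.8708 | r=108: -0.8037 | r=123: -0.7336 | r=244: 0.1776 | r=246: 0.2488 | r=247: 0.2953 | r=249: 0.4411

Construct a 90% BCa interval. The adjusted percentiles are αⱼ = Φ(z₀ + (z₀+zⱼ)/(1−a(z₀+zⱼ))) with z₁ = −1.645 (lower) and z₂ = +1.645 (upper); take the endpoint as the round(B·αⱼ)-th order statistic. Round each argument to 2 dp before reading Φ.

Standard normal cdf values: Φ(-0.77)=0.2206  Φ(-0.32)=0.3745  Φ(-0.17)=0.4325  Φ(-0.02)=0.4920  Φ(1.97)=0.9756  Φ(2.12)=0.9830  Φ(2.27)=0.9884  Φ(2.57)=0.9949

Lower: z₀ + z₁ = 0.423 + (-1.645) = -1.222; 1 − a(z₀+z₁) = 1 − (0.017)(-1.222) = 1.0208; argument = 0.423 + (-1.222)/1.0208 = -0.7741 → -0.77.
α₁ = Φ(-0.77) = 0.2206; rank = round(250 × 0.2206) = 55; θ*₍55₎ = -1.0827.
Upper: z₀ + z₂ = 2.068; 1 − a(z₀+z₂) = 0.9648; argument = 2.5664 → 2.57; α₂ = 0.9949; rank = 249; θ*₍249₎ = 0.4411.

(-1.0827, 0.4411)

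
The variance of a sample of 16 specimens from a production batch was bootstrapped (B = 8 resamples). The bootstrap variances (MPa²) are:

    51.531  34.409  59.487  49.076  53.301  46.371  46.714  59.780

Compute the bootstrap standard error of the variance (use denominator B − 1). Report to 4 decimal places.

Bootstrap SE is the standard deviation of the 8 replicate variances.
Mean of replicates: (51.531 + 34.409 + 59.487 + 49.076 + 53.301 + 46.371 + 46.714 + 59.780) / 8 = 400.66900 / 8 = 50.08362
Sum of squared deviations: (+1.44738)² + (−15.67462)² + (+9.40338)² + (−1.00762)² + (+3.21738)² + (−3.71262)² + (−3.36962)² + (+9.69638)² = 466.73668
Variance = 466.73668 / 7 = 66.67667
SE* = √66.67667

SE* = 8.1656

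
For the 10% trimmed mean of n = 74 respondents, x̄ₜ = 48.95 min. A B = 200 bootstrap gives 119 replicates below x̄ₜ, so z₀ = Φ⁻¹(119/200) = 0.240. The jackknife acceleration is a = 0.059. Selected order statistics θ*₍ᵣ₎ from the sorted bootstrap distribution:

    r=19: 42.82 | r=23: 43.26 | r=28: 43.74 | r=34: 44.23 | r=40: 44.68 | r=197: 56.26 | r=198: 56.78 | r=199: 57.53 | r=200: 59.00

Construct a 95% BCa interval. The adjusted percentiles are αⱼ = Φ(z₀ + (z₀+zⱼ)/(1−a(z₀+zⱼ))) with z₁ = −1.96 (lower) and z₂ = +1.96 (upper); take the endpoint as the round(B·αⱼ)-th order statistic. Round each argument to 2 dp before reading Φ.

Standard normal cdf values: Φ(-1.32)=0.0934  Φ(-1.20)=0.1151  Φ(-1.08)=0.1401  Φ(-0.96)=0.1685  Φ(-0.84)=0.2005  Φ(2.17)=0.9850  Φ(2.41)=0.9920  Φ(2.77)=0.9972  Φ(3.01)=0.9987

(42.82, 57.53)

Lower: z₀ + z₁ = 0.240 + (-1.960) = -1.720; 1 − a(z₀+z₁) = 1 − (0.059)(-1.720) = 1.1015; argument = 0.240 + (-1.720)/1.1015 = -1.3215 → -1.32.
α₁ = Φ(-1.32) = 0.0934; rank = round(200 × 0.0934) = 19; θ*₍19₎ = 42.82.
Upper: z₀ + z₂ = 2.200; 1 − a(z₀+z₂) = 0.8702; argument = 2.7682 → 2.77; α₂ = 0.9972; rank = 199; θ*₍199₎ = 57.53.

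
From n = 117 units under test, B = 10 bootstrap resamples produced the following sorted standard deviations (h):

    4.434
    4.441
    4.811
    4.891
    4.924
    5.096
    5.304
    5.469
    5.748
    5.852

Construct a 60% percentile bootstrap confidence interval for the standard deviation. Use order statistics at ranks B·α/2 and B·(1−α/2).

(4.441, 5.469)

α = 0.40; lower rank = 10 × 0.200 = 2; upper rank = 10 × 0.800 = 8.
The 2nd smallest replicate is 4.441; the 8th is 5.469.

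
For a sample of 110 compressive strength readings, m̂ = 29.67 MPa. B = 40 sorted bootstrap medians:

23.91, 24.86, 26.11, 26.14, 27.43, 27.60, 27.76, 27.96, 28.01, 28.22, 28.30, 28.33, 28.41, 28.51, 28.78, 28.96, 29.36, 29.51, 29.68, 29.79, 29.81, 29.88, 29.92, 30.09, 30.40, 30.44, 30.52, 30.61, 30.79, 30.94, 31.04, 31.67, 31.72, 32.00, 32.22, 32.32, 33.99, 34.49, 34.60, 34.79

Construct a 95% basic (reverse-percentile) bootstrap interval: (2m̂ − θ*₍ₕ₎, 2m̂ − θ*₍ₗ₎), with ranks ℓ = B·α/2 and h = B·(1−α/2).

(24.74, 35.43)

Percentile endpoints at ranks 1 and 39: θ*₍1₎ = 23.91, θ*₍39₎ = 34.60.
Basic interval reflects these around m̂:
  lower = 2 × 29.67 − 34.60 = 24.74
  upper = 2 × 29.67 − 23.91 = 35.43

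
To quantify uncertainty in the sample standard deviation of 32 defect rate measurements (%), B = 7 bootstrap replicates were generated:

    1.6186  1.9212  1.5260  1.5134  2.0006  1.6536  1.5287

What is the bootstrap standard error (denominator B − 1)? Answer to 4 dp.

Bootstrap SE is the standard deviation of the 7 replicate standard deviations.
Mean of replicates: (1.6186 + 1.9212 + 1.5260 + 1.5134 + 2.0006 + 1.6536 + 1.5287) / 7 = 11.76210 / 7 = 1.68030
Sum of squared deviations: (−0.06170)² + (+0.24090)² + (−0.15430)² + (−0.16690)² + (+0.32030)² + (−0.02670)² + (−0.15160)² = 0.23979
Variance = 0.23979 / 6 = 0.03997
SE* = √0.03997

SE* = 0.1999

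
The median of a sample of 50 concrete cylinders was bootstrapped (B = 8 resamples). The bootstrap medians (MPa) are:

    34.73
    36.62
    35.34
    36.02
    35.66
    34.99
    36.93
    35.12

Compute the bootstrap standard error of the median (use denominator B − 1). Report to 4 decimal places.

Bootstrap SE is the standard deviation of the 8 replicate medians.
Mean of replicates: (34.73 + 36.62 + 35.34 + 36.02 + 35.66 + 34.99 + 36.93 + 35.12) / 8 = 285.41000 / 8 = 35.67625
Sum of squared deviations: (−0.94625)² + (+0.94375)² + (−0.33625)² + (+0.34375)² + (−0.01625)² + (−0.68625)² + (+1.25375)² + (−0.55625)² = 4.36979
Variance = 4.36979 / 7 = 0.62426
SE* = √0.62426

SE* = 0.7901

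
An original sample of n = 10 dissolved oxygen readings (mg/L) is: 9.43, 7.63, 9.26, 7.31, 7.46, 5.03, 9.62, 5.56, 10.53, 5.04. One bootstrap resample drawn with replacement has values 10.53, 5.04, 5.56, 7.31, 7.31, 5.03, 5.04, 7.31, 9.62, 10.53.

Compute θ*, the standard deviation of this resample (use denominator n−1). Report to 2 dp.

θ* = 2.23

Mean = 7.3280; sum of squared deviations = 44.6364
s² = 44.6364 / 9 = 4.9596
s = √4.9596 = 2.23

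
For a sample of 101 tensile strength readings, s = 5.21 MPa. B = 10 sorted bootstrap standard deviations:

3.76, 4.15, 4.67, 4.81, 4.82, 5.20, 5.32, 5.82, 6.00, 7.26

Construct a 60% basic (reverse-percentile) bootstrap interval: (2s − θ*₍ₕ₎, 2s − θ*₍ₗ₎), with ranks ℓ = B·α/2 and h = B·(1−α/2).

Percentile endpoints at ranks 2 and 8: θ*₍2₎ = 4.15, θ*₍8₎ = 5.82.
Basic interval reflects these around s:
  lower = 2 × 5.21 − 5.82 = 4.60
  upper = 2 × 5.21 − 4.15 = 6.27

(4.60, 6.27)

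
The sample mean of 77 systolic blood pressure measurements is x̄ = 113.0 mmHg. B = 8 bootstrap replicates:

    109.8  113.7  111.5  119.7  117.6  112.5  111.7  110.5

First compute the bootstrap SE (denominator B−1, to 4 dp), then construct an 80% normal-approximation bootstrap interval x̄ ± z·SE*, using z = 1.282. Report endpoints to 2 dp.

Mean of replicates = 113.3750; sum of squared deviations = 86.0950; SE* = √(86.0950/7) = 3.5070
Margin = 1.282 × 3.5070 = 4.496
Interval: 113.0 ± 4.496

(108.50, 117.50)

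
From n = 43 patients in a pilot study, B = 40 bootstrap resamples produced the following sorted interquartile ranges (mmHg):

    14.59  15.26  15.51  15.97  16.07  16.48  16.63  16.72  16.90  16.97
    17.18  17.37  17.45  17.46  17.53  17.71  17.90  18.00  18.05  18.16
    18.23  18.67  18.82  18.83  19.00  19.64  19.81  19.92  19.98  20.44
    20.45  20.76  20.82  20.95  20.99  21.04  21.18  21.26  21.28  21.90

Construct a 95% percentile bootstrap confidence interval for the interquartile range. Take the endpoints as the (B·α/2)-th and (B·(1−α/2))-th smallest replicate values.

α = 0.05; lower rank = 40 × 0.025 = 1; upper rank = 40 × 0.975 = 39.
The 1st smallest replicate is 14.59; the 39th is 21.28.

(14.59, 21.28)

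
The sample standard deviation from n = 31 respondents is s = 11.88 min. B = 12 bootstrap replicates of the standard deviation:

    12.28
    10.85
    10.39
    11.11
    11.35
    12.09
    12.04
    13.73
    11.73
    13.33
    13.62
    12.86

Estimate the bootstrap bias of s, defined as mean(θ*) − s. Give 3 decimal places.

mean(θ*) = (12.28 + 10.85 + 10.39 + 11.11 + 11.35 + 12.09 + 12.04 + 13.73 + 11.73 + 13.33 + 13.62 + 12.86) / 12 = 12.1150
bias = 12.1150 − 11.88

bias = +0.235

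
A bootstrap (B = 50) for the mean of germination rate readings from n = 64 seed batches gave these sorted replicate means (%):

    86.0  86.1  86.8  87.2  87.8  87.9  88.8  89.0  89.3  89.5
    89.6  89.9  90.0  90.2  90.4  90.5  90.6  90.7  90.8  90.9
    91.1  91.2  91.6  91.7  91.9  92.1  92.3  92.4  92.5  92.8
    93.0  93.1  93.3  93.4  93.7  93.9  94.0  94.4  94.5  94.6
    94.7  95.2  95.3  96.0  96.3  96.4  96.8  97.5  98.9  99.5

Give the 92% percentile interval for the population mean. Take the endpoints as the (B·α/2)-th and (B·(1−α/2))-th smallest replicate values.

(86.1, 97.5)

α = 0.08; lower rank = 50 × 0.040 = 2; upper rank = 50 × 0.960 = 48.
The 2nd smallest replicate is 86.1; the 48th is 97.5.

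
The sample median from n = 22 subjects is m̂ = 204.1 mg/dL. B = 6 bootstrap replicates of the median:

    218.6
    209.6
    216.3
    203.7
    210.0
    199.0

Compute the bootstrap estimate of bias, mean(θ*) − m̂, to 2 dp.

mean(θ*) = (218.6 + 209.6 + 216.3 + 203.7 + 210.0 + 199.0) / 6 = 209.533
bias = 209.533 − 204.1

bias = +5.43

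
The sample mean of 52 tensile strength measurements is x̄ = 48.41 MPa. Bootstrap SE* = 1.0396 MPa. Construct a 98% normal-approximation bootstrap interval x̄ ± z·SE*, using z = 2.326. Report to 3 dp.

Margin = 2.326 × 1.0396 = 2.4181
Interval: 48.41 ± 2.4181

(45.992, 50.828)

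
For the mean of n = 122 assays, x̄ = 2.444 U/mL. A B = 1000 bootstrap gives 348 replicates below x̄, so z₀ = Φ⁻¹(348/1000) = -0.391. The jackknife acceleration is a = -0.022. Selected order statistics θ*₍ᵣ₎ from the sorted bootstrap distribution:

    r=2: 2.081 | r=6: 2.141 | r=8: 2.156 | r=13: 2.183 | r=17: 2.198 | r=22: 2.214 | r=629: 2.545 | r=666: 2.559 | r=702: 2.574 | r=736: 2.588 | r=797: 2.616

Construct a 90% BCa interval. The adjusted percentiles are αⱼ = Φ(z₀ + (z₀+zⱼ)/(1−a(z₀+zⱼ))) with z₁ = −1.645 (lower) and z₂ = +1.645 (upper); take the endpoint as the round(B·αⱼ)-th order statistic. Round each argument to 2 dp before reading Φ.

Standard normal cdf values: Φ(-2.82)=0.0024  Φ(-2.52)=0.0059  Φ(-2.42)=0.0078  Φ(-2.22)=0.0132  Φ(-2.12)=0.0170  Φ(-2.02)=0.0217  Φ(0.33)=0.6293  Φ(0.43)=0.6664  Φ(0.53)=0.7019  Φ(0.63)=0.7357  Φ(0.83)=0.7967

(2.141, 2.616)

Lower: z₀ + z₁ = -0.391 + (-1.645) = -2.036; 1 − a(z₀+z₁) = 1 − (-0.022)(-2.036) = 0.9552; argument = -0.391 + (-2.036)/0.9552 = -2.5225 → -2.52.
α₁ = Φ(-2.52) = 0.0059; rank = round(1000 × 0.0059) = 6; θ*₍6₎ = 2.141.
Upper: z₀ + z₂ = 1.254; 1 − a(z₀+z₂) = 1.0276; argument = 0.8293 → 0.83; α₂ = 0.7967; rank = 797; θ*₍797₎ = 2.616.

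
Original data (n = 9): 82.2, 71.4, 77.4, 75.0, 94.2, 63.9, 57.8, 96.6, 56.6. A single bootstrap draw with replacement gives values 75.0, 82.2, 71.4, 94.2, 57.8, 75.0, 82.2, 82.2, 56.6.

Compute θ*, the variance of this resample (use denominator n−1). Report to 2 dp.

Mean = 75.1778; sum of squared deviations = 1171.2356
s² = 1171.2356 / 8 = 146.4044

θ* = 146.40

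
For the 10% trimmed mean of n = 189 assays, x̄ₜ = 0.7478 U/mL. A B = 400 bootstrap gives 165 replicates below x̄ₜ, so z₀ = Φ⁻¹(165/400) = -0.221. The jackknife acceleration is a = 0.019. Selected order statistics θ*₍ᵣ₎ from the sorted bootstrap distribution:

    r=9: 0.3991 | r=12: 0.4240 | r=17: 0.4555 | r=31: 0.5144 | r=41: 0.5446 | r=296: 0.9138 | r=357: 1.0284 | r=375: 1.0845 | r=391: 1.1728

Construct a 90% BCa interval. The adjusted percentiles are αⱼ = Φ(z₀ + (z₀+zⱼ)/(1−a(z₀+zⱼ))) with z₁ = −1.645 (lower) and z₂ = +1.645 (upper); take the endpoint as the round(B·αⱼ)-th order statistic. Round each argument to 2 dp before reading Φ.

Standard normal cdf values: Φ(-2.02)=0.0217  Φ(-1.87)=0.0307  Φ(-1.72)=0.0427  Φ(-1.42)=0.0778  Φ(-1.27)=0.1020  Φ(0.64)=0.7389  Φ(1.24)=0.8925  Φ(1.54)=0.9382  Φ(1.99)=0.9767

(0.3991, 1.0284)

Lower: z₀ + z₁ = -0.221 + (-1.645) = -1.866; 1 − a(z₀+z₁) = 1 − (0.019)(-1.866) = 1.0355; argument = -0.221 + (-1.866)/1.0355 = -2.0231 → -2.02.
α₁ = Φ(-2.02) = 0.0217; rank = round(400 × 0.0217) = 9; θ*₍9₎ = 0.3991.
Upper: z₀ + z₂ = 1.424; 1 − a(z₀+z₂) = 0.9729; argument = 1.2426 → 1.24; α₂ = 0.8925; rank = 357; θ*₍357₎ = 1.0284.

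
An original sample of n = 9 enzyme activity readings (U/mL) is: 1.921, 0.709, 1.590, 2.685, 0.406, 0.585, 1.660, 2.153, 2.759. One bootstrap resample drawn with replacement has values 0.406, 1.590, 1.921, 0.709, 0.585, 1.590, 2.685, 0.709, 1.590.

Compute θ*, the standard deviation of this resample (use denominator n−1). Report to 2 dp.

θ* = 0.76

Mean = 1.3094; sum of squared deviations = 4.5644
s² = 4.5644 / 8 = 0.5705
s = √0.5705 = 0.76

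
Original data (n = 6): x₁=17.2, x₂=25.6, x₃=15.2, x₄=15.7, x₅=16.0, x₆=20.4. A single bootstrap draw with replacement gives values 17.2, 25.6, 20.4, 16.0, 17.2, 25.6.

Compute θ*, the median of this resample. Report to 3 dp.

Sorted: 16.0, 17.2, 17.2, 20.4, 25.6, 25.6
Median = average of the two middle values = 18.800

θ* = 18.800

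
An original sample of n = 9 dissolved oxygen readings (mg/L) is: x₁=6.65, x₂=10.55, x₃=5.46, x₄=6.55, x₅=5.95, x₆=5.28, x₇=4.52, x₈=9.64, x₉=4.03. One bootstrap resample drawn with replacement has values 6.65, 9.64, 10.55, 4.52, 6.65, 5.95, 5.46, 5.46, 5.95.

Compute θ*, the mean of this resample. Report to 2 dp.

θ* = 6.76

Mean = (6.65 + 9.64 + 10.55 + 4.52 + 6.65 + 5.95 + 5.46 + 5.46 + 5.95) / 9 = 60.830 / 9 = 6.76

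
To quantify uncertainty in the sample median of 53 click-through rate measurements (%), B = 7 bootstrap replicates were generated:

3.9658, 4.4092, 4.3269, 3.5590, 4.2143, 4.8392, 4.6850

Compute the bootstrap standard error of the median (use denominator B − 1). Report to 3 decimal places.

Bootstrap SE is the standard deviation of the 7 replicate medians.
Mean of replicates: (3.9658 + 4.4092 + 4.3269 + 3.5590 + 4.2143 + 4.8392 + 4.6850) / 7 = 29.99940 / 7 = 4.28563
Sum of squared deviations: (−0.31983)² + (+0.12357)² + (+0.04127)² + (−0.72663)² + (−0.07133)² + (+0.55357)² + (+0.39937)² = 1.11828
Variance = 1.11828 / 6 = 0.18638
SE* = √0.18638

SE* = 0.432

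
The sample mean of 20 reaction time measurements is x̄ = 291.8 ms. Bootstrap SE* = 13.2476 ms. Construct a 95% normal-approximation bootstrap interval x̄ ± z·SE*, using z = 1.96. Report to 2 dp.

Margin = 1.96 × 13.2476 = 25.965
Interval: 291.8 ± 25.965

(265.83, 317.77)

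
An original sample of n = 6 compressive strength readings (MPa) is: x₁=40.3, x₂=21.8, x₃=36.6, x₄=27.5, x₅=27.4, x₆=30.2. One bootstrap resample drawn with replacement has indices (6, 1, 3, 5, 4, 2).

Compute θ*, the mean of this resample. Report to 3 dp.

Resample values: 30.2, 40.3, 36.6, 27.4, 27.5, 21.8.
Mean = (30.2 + 40.3 + 36.6 + 27.4 + 27.5 + 21.8) / 6 = 183.80 / 6 = 30.633

θ* = 30.633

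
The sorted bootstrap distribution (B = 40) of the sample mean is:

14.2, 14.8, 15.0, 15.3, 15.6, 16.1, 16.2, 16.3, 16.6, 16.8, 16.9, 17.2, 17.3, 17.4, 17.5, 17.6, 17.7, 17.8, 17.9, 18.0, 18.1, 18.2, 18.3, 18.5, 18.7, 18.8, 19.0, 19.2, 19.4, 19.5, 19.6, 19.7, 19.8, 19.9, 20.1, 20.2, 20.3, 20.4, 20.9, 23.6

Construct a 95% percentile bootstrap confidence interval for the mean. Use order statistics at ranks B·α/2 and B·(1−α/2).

α = 0.05; lower rank = 40 × 0.025 = 1; upper rank = 40 × 0.975 = 39.
The 1st smallest replicate is 14.2; the 39th is 20.9.

(14.2, 20.9)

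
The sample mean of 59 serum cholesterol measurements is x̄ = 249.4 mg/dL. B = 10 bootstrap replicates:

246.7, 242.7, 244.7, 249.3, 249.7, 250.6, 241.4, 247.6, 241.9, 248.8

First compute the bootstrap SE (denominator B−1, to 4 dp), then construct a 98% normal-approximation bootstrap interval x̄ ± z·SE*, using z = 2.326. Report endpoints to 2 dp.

(241.42, 257.38)

Mean of replicates = 246.3400; sum of squared deviations = 106.0240; SE* = √(106.0240/9) = 3.4323
Margin = 2.326 × 3.4323 = 7.984
Interval: 249.4 ± 7.984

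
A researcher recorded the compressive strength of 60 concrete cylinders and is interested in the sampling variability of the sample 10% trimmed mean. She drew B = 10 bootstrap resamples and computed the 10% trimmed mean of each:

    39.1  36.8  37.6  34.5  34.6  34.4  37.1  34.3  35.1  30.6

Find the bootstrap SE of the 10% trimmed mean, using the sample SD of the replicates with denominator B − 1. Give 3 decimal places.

Bootstrap SE is the standard deviation of the 10 replicate 10% trimmed means.
Mean of replicates: (39.1 + 36.8 + 37.6 + 34.5 + 34.6 + 34.4 + 37.1 + 34.3 + 35.1 + 30.6) / 10 = 354.1000 / 10 = 35.4100
Sum of squared deviations: (+3.6900)² + (+1.3900)² + (+2.1900)² + (−0.9100)² + (−0.8100)² + (−1.0100)² + (+1.6900)² + (−1.1100)² + (−0.3100)² + (−4.8100)² = 50.1690
Variance = 50.1690 / 9 = 5.5743
SE* = √5.5743

SE* = 2.361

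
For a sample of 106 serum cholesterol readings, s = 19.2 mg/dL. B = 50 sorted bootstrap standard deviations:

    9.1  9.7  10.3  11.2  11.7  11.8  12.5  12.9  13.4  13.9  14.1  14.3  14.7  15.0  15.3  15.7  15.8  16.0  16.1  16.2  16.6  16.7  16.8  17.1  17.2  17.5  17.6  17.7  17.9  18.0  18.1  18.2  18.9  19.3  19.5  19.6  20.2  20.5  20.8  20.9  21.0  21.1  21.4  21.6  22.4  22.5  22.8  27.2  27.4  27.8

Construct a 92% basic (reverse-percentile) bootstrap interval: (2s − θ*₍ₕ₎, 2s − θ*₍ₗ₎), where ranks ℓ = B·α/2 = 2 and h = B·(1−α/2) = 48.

Percentile endpoints at ranks 2 and 48: θ*₍2₎ = 9.7, θ*₍48₎ = 27.2.
Basic interval reflects these around s:
  lower = 2 × 19.2 − 27.2 = 11.2
  upper = 2 × 19.2 − 9.7 = 28.7

(11.2, 28.7)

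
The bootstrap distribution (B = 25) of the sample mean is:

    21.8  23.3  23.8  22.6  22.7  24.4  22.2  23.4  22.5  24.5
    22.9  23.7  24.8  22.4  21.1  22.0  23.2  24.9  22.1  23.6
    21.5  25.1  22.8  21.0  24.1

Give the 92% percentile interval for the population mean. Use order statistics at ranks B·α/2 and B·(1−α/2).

Sorted replicates: 21.0, 21.1, 21.5, 21.8, 22.0, 22.1, 22.2, 22.4, 22.5, 22.6, 22.7, 22.8, 22.9, 23.2, 23.3, 23.4, 23.6, 23.7, 23.8, 24.1, 24.4, 24.5, 24.8, 24.9, 25.1
α = 0.08; lower rank = 25 × 0.040 = 1; upper rank = 25 × 0.960 = 24.
The 1st smallest replicate is 21.0; the 24th is 24.9.

(21.0, 24.9)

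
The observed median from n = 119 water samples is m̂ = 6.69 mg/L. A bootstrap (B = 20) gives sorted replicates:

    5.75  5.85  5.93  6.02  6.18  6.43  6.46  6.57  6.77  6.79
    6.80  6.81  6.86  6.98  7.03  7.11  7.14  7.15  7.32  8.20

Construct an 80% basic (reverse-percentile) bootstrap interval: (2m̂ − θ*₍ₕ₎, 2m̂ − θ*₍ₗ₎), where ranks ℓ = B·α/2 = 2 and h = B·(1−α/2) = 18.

Percentile endpoints at ranks 2 and 18: θ*₍2₎ = 5.85, θ*₍18₎ = 7.15.
Basic interval reflects these around m̂:
  lower = 2 × 6.69 − 7.15 = 6.23
  upper = 2 × 6.69 − 5.85 = 7.53

(6.23, 7.53)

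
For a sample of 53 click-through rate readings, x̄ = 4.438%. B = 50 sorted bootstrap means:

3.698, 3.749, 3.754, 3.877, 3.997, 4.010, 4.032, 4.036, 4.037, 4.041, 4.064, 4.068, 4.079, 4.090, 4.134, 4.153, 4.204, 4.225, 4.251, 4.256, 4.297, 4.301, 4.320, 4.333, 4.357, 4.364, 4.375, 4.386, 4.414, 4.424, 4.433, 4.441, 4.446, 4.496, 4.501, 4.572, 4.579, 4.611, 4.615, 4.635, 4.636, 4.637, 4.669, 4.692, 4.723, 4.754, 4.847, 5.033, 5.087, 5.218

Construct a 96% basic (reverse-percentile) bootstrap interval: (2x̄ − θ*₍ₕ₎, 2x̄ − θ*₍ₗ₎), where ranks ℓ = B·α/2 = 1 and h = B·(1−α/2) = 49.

Percentile endpoints at ranks 1 and 49: θ*₍1₎ = 3.698, θ*₍49₎ = 5.087.
Basic interval reflects these around x̄:
  lower = 2 × 4.438 − 5.087 = 3.789
  upper = 2 × 4.438 − 3.698 = 5.178

(3.789, 5.178)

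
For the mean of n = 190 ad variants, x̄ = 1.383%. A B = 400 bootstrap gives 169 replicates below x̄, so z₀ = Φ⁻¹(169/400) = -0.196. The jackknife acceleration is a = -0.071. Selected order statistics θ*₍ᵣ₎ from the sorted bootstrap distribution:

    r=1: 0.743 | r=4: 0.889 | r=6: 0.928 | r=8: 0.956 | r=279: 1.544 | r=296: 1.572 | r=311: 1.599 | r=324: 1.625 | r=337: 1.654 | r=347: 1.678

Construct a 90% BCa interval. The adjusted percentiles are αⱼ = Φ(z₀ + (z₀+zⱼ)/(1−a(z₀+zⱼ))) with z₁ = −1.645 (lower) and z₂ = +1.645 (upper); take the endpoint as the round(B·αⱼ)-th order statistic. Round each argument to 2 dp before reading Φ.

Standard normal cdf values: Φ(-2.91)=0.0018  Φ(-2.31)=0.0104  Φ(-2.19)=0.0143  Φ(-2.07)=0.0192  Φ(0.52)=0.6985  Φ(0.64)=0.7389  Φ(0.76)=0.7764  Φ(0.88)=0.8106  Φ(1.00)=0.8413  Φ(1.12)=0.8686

(0.889, 1.678)

Lower: z₀ + z₁ = -0.196 + (-1.645) = -1.841; 1 − a(z₀+z₁) = 1 − (-0.071)(-1.841) = 0.8693; argument = -0.196 + (-1.841)/0.8693 = -2.3138 → -2.31.
α₁ = Φ(-2.31) = 0.0104; rank = round(400 × 0.0104) = 4; θ*₍4₎ = 0.889.
Upper: z₀ + z₂ = 1.449; 1 − a(z₀+z₂) = 1.1029; argument = 1.1178 → 1.12; α₂ = 0.8686; rank = 347; θ*₍347₎ = 1.678.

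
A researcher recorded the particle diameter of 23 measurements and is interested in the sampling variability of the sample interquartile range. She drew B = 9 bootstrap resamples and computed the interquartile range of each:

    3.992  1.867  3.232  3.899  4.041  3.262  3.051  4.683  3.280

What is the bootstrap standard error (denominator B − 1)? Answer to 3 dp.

Bootstrap SE is the standard deviation of the 9 replicate interquartile ranges.
Mean of replicates: (3.992 + 1.867 + 3.232 + 3.899 + 4.041 + 3.262 + 3.051 + 4.683 + 3.280) / 9 = 31.3070 / 9 = 3.4786
Sum of squared deviations: (+0.5134)² + (−1.6116)² + (−0.2466)² + (+0.4204)² + (+0.5624)² + (−0.2166)² + (−0.4276)² + (+1.2044)² + (−0.1986)² = 5.1345
Variance = 5.1345 / 8 = 0.6418
SE* = √0.6418

SE* = 0.801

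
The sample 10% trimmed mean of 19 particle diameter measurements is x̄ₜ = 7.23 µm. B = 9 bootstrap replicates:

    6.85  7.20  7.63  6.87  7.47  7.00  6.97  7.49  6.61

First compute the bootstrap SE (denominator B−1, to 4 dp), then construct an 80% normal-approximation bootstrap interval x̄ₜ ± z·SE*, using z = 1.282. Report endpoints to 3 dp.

Mean of replicates = 7.1211; sum of squared deviations = 0.9583; SE* = √(0.9583/8) = 0.3461
Margin = 1.282 × 0.3461 = 0.4437
Interval: 7.23 ± 0.4437

(6.786, 7.674)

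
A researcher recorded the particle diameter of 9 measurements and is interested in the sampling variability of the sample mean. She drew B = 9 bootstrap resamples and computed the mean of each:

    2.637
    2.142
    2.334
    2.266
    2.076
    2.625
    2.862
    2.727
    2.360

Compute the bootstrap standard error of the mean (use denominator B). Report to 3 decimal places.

Bootstrap SE is the standard deviation of the 9 replicate means.
Mean of replicates: (2.637 + 2.142 + 2.334 + 2.266 + 2.076 + 2.625 + 2.862 + 2.727 + 2.360) / 9 = 22.0290 / 9 = 2.4477
Sum of squared deviations: (+0.1893)² + (−0.3057)² + (−0.1137)² + (−0.1817)² + (−0.3717)² + (+0.1773)² + (+0.4143)² + (+0.2793)² + (−0.0877)² = 0.6022
Variance = 0.6022 / 9 = 0.0669
SE* = √0.0669

SE* = 0.259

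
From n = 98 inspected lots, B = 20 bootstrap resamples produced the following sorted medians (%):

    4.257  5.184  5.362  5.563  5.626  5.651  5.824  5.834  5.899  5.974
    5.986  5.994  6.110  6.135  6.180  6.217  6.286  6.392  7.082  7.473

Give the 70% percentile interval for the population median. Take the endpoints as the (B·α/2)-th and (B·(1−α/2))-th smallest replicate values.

α = 0.30; lower rank = 20 × 0.150 = 3; upper rank = 20 × 0.850 = 17.
The 3rd smallest replicate is 5.362; the 17th is 6.286.

(5.362, 6.286)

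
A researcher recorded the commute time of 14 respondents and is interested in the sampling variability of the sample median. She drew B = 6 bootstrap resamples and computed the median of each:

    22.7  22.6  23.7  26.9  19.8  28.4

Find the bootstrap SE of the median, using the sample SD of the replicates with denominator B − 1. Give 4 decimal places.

SE* = 3.1352

Bootstrap SE is the standard deviation of the 6 replicate medians.
Mean of replicates: (22.7 + 22.6 + 23.7 + 26.9 + 19.8 + 28.4) / 6 = 144.10000 / 6 = 24.01667
Sum of squared deviations: (−1.31667)² + (−1.41667)² + (−0.31667)² + (+2.88333)² + (−4.21667)² + (+4.38333)² = 49.14833
Variance = 49.14833 / 5 = 9.82967
SE* = √9.82967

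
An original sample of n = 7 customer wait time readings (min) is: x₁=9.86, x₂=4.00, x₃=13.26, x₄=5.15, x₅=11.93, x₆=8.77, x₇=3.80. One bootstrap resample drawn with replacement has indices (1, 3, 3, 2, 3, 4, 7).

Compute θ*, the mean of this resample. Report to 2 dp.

θ* = 8.94

Resample values: 9.86, 13.26, 13.26, 4.00, 13.26, 5.15, 3.80.
Mean = (9.86 + 13.26 + 13.26 + 4.00 + 13.26 + 5.15 + 3.80) / 7 = 62.590 / 7 = 8.94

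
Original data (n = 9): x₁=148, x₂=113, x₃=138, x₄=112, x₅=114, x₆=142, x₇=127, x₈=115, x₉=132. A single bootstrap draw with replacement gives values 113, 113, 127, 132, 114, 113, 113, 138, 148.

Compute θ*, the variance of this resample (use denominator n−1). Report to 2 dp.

θ* = 178.28

Mean = 123.4444; sum of squared deviations = 1426.2222
s² = 1426.2222 / 8 = 178.2778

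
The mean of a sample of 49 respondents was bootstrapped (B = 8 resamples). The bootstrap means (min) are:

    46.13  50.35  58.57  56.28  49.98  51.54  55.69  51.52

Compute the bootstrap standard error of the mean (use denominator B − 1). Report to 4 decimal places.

SE* = 4.0486

Bootstrap SE is the standard deviation of the 8 replicate means.
Mean of replicates: (46.13 + 50.35 + 58.57 + 56.28 + 49.98 + 51.54 + 55.69 + 51.52) / 8 = 420.06000 / 8 = 52.50750
Sum of squared deviations: (−6.37750)² + (−2.15750)² + (+6.06250)² + (+3.77250)² + (−2.52750)² + (−0.96750)² + (+3.18250)² + (−0.98750)² = 114.74075
Variance = 114.74075 / 7 = 16.39154
SE* = √16.39154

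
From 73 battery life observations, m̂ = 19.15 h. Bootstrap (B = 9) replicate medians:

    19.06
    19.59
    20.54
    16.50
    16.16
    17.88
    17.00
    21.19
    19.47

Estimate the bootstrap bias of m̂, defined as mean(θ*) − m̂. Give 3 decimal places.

mean(θ*) = (19.06 + 19.59 + 20.54 + 16.50 + 16.16 + 17.88 + 17.00 + 21.19 + 19.47) / 9 = 18.5989
bias = 18.5989 − 19.15

bias = −0.551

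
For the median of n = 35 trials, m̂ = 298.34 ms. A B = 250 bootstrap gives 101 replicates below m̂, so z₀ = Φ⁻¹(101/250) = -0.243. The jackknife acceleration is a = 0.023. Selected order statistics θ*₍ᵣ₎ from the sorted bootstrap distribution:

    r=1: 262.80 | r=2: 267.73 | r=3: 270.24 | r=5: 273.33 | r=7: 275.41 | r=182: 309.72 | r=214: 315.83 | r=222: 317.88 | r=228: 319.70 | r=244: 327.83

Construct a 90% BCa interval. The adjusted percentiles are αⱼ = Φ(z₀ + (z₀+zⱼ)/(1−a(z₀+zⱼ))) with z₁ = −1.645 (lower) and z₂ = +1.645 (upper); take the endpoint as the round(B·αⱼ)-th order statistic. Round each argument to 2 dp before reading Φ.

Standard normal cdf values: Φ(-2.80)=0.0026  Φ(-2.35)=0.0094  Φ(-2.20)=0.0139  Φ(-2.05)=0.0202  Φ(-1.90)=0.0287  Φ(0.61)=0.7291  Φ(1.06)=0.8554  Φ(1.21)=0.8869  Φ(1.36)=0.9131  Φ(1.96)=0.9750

(273.33, 317.88)

Lower: z₀ + z₁ = -0.243 + (-1.645) = -1.888; 1 − a(z₀+z₁) = 1 − (0.023)(-1.888) = 1.0434; argument = -0.243 + (-1.888)/1.0434 = -2.0524 → -2.05.
α₁ = Φ(-2.05) = 0.0202; rank = round(250 × 0.0202) = 5; θ*₍5₎ = 273.33.
Upper: z₀ + z₂ = 1.402; 1 − a(z₀+z₂) = 0.9678; argument = 1.2057 → 1.21; α₂ = 0.8869; rank = 222; θ*₍222₎ = 317.88.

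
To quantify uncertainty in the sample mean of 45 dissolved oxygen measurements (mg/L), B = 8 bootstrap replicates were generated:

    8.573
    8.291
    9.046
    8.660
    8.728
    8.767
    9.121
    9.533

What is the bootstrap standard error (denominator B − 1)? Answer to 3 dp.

Bootstrap SE is the standard deviation of the 8 replicate means.
Mean of replicates: (8.573 + 8.291 + 9.046 + 8.660 + 8.728 + 8.767 + 9.121 + 9.533) / 8 = 70.7190 / 8 = 8.8399
Sum of squared deviations: (−0.2669)² + (−0.5489)² + (+0.2061)² + (−0.1799)² + (−0.1119)² + (−0.0729)² + (+0.2811)² + (+0.6931)² = 1.0246
Variance = 1.0246 / 7 = 0.1464
SE* = √0.1464

SE* = 0.383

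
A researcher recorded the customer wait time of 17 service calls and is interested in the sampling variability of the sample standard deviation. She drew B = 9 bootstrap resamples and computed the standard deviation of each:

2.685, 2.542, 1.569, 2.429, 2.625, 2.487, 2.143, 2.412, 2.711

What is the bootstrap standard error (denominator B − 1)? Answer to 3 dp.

Bootstrap SE is the standard deviation of the 9 replicate standard deviations.
Mean of replicates: (2.685 + 2.542 + 1.569 + 2.429 + 2.625 + 2.487 + 2.143 + 2.412 + 2.711) / 9 = 21.6030 / 9 = 2.4003
Sum of squared deviations: (+0.2847)² + (+0.1417)² + (−0.8313)² + (+0.0287)² + (+0.2247)² + (+0.0867)² + (−0.2573)² + (+0.0117)² + (+0.3107)² = 1.0139
Variance = 1.0139 / 8 = 0.1267
SE* = √0.1267

SE* = 0.356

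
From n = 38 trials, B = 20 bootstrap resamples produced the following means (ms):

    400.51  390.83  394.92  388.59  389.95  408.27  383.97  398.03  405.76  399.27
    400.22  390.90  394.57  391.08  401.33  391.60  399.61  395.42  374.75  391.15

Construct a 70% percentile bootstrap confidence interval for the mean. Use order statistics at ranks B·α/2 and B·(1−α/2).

Sorted replicates: 374.75, 383.97, 388.59, 389.95, 390.83, 390.90, 391.08, 391.15, 391.60, 394.57, 394.92, 395.42, 398.03, 399.27, 399.61, 400.22, 400.51, 401.33, 405.76, 408.27
α = 0.30; lower rank = 20 × 0.150 = 3; upper rank = 20 × 0.850 = 17.
The 3rd smallest replicate is 388.59; the 17th is 400.51.

(388.59, 400.51)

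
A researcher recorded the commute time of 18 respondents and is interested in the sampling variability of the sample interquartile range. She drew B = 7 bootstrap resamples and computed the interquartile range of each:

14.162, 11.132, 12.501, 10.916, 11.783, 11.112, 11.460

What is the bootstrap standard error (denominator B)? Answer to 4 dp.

SE* = 1.0594

Bootstrap SE is the standard deviation of the 7 replicate interquartile ranges.
Mean of replicates: (14.162 + 11.132 + 12.501 + 10.916 + 11.783 + 11.112 + 11.460) / 7 = 83.06600 / 7 = 11.86657
Sum of squared deviations: (+2.29543)² + (−0.73457)² + (+0.63443)² + (−0.95057)² + (−0.08357)² + (−0.75457)² + (−0.40657)² = 7.85634
Variance = 7.85634 / 7 = 1.12233
SE* = √1.12233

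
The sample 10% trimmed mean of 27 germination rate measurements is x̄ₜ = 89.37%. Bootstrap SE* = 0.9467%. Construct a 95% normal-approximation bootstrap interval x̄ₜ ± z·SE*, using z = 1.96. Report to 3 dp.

(87.514, 91.226)

Margin = 1.96 × 0.9467 = 1.8555
Interval: 89.37 ± 1.8555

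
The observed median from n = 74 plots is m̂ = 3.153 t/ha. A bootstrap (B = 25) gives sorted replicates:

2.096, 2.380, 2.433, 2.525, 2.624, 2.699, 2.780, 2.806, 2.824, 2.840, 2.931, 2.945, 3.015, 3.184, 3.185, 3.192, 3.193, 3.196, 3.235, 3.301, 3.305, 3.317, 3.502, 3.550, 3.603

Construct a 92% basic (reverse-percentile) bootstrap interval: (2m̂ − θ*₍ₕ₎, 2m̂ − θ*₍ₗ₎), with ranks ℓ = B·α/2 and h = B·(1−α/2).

Percentile endpoints at ranks 1 and 24: θ*₍1₎ = 2.096, θ*₍24₎ = 3.550.
Basic interval reflects these around m̂:
  lower = 2 × 3.153 − 3.550 = 2.756
  upper = 2 × 3.153 − 2.096 = 4.210

(2.756, 4.210)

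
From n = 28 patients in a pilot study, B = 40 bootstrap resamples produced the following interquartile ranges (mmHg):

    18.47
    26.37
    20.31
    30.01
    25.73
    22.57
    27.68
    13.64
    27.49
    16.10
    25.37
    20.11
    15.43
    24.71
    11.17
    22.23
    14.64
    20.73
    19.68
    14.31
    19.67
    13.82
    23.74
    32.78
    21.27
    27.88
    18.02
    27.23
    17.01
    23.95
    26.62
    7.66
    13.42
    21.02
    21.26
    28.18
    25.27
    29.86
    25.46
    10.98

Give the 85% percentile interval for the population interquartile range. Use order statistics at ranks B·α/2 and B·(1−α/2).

Sorted replicates: 7.66, 10.98, 11.17, 13.42, 13.64, 13.82, 14.31, 14.64, 15.43, 16.10, 17.01, 18.02, 18.47, 19.67, 19.68, 20.11, 20.31, 20.73, 21.02, 21.26, 21.27, 22.23, 22.57, 23.74, 23.95, 24.71, 25.27, 25.37, 25.46, 25.73, 26.37, 26.62, 27.23, 27.49, 27.68, 27.88, 28.18, 29.86, 30.01, 32.78
α = 0.15; lower rank = 40 × 0.075 = 3; upper rank = 40 × 0.925 = 37.
The 3rd smallest replicate is 11.17; the 37th is 28.18.

(11.17, 28.18)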